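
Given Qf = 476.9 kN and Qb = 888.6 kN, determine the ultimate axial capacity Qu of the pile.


Result: 1365.5 kN

Derivation:
Using Qu = Qf + Qb
Qu = 476.9 + 888.6
Qu = 1365.5 kN


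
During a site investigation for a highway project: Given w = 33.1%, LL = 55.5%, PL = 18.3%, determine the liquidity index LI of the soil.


Result: 0.398

Derivation:
First compute the plasticity index:
PI = LL - PL = 55.5 - 18.3 = 37.2
Then compute the liquidity index:
LI = (w - PL) / PI
LI = (33.1 - 18.3) / 37.2
LI = 0.398


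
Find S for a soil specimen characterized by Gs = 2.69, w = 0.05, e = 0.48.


Using S = Gs * w / e
S = 2.69 * 0.05 / 0.48
S = 0.2802


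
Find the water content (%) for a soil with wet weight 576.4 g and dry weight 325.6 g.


Result: 77.03 %

Derivation:
Using w = (m_wet - m_dry) / m_dry * 100
m_wet - m_dry = 576.4 - 325.6 = 250.8 g
w = 250.8 / 325.6 * 100
w = 77.03 %


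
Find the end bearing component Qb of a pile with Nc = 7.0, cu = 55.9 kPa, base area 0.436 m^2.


Using Qb = Nc * cu * Ab
Qb = 7.0 * 55.9 * 0.436
Qb = 170.61 kN


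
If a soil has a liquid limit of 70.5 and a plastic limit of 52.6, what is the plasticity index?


Using PI = LL - PL
PI = 70.5 - 52.6
PI = 17.9


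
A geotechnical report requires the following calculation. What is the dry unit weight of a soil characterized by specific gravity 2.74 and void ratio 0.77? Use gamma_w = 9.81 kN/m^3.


Using gamma_d = Gs * gamma_w / (1 + e)
gamma_d = 2.74 * 9.81 / (1 + 0.77)
gamma_d = 2.74 * 9.81 / 1.77
gamma_d = 15.186 kN/m^3


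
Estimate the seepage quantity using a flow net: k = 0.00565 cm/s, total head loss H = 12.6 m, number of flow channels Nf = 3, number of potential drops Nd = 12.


Result: 0.000178 m^3/s per m

Derivation:
Convert k to m/s for unit consistency with H:
k = 0.00565 cm/s = 0.00565 / 100 m/s = 5.65e-05 m/s
Using q = k * H * Nf / Nd
Nf / Nd = 3 / 12 = 0.25
q = 5.65e-05 * 12.6 * 0.25
q = 0.000178 m^3/s per m


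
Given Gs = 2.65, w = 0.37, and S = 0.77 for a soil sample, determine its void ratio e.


Result: 1.2734

Derivation:
Using the relation e = Gs * w / S
e = 2.65 * 0.37 / 0.77
e = 1.2734


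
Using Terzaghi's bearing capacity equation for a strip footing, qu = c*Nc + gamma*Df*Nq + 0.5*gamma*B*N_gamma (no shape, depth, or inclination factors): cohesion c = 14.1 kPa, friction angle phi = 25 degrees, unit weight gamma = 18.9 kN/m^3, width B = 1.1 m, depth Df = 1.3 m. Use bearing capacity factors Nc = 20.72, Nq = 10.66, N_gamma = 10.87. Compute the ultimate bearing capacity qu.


Result: 667.06 kPa

Derivation:
Compute qu = c*Nc + gamma*Df*Nq + 0.5*gamma*B*N_gamma
Term 1: 14.1 * 20.72 = 292.152
Term 2: 18.9 * 1.3 * 10.66 = 261.9162
Term 3: 0.5 * 18.9 * 1.1 * 10.87 = 112.99365
qu = 292.152 + 261.9162 + 112.99365
qu = 667.06 kPa


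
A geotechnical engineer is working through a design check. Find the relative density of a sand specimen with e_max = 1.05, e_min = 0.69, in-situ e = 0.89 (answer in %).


Using Dr = (e_max - e) / (e_max - e_min) * 100
e_max - e = 1.05 - 0.89 = 0.16
e_max - e_min = 1.05 - 0.69 = 0.36
Dr = 0.16 / 0.36 * 100
Dr = 44.44 %


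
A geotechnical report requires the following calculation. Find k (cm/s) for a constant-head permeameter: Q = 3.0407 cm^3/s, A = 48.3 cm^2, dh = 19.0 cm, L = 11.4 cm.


Result: 0.037773 cm/s

Derivation:
Compute hydraulic gradient:
i = dh / L = 19.0 / 11.4 = 1.66667
Then apply Darcy's law:
k = Q / (A * i)
k = 3.0407 / (48.3 * 1.66667)
k = 3.0407 / 80.5
k = 0.037773 cm/s


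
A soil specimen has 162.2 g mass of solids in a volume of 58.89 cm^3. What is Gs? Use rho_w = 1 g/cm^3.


Using Gs = m_s / (V_s * rho_w)
Since rho_w = 1 g/cm^3:
Gs = 162.2 / 58.89
Gs = 2.754


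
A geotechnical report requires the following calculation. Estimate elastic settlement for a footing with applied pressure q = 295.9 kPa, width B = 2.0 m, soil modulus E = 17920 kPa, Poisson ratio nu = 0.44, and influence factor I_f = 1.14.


Using Se = q * B * (1 - nu^2) * I_f / E
1 - nu^2 = 1 - 0.44^2 = 0.8064
Se = 295.9 * 2.0 * 0.8064 * 1.14 / 17920
Se = 0.030359 m
Convert to mm: Se = 0.030359 * 1000 = 30.359 mm


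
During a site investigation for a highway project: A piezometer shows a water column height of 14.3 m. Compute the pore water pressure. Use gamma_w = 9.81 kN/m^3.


Using u = gamma_w * h_w
u = 9.81 * 14.3
u = 140.28 kPa


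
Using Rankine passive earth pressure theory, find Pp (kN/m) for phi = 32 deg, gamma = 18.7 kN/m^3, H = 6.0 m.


Compute passive earth pressure coefficient:
Kp = tan^2(45 + phi/2) = tan^2(61.0) = 3.254588
Compute passive force:
Pp = 0.5 * Kp * gamma * H^2
Pp = 0.5 * 3.254588 * 18.7 * 6.0^2
Pp = 1095.49 kN/m


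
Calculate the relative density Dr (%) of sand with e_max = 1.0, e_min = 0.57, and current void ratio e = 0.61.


Using Dr = (e_max - e) / (e_max - e_min) * 100
e_max - e = 1.0 - 0.61 = 0.39
e_max - e_min = 1.0 - 0.57 = 0.43
Dr = 0.39 / 0.43 * 100
Dr = 90.7 %


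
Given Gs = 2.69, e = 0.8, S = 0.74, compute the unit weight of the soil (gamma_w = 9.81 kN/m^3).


Using gamma = gamma_w * (Gs + S*e) / (1 + e)
Numerator: Gs + S*e = 2.69 + 0.74*0.8 = 3.282
Denominator: 1 + e = 1 + 0.8 = 1.8
gamma = 9.81 * 3.282 / 1.8
gamma = 17.887 kN/m^3


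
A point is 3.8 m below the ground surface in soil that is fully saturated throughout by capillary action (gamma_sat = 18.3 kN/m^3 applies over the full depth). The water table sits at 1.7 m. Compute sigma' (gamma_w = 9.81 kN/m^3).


Result: 48.94 kPa

Derivation:
Total stress = gamma_sat * depth
sigma = 18.3 * 3.8 = 69.54 kPa
Pore water pressure u = gamma_w * (depth - d_wt)
u = 9.81 * (3.8 - 1.7) = 20.601 kPa
Effective stress = sigma - u
sigma' = 69.54 - 20.601 = 48.94 kPa


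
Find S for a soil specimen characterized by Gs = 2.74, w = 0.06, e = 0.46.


Using S = Gs * w / e
S = 2.74 * 0.06 / 0.46
S = 0.3574


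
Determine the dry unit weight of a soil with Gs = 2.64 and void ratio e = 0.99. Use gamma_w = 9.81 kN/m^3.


Result: 13.014 kN/m^3

Derivation:
Using gamma_d = Gs * gamma_w / (1 + e)
gamma_d = 2.64 * 9.81 / (1 + 0.99)
gamma_d = 2.64 * 9.81 / 1.99
gamma_d = 13.014 kN/m^3


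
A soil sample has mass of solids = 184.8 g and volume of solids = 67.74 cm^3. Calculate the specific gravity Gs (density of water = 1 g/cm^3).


Using Gs = m_s / (V_s * rho_w)
Since rho_w = 1 g/cm^3:
Gs = 184.8 / 67.74
Gs = 2.728


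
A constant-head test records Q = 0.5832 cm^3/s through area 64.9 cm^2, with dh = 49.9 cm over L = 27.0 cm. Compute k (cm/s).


Compute hydraulic gradient:
i = dh / L = 49.9 / 27.0 = 1.84815
Then apply Darcy's law:
k = Q / (A * i)
k = 0.5832 / (64.9 * 1.84815)
k = 0.5832 / 119.945
k = 0.004862 cm/s


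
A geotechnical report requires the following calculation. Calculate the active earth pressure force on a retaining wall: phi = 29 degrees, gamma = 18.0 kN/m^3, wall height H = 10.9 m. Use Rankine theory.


Compute active earth pressure coefficient:
Ka = tan^2(45 - phi/2) = tan^2(30.5) = 0.346974
Compute active force:
Pa = 0.5 * Ka * gamma * H^2
Pa = 0.5 * 0.346974 * 18.0 * 10.9^2
Pa = 371.02 kN/m


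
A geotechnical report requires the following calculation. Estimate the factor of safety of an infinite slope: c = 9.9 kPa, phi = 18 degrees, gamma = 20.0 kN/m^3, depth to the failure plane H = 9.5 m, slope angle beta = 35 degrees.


Result: 0.575

Derivation:
Using Fs = c / (gamma*H*sin(beta)*cos(beta)) + tan(phi)/tan(beta)
Cohesion contribution = 9.9 / (20.0*9.5*sin(35)*cos(35))
Cohesion contribution = 0.110899
Friction contribution = tan(18)/tan(35) = 0.464033
Fs = 0.110899 + 0.464033
Fs = 0.575


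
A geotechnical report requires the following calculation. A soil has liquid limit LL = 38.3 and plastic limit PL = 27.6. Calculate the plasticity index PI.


Using PI = LL - PL
PI = 38.3 - 27.6
PI = 10.7


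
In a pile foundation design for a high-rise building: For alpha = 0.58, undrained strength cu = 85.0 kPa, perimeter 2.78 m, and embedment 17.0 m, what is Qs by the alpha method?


Using Qs = alpha * cu * perimeter * L
Qs = 0.58 * 85.0 * 2.78 * 17.0
Qs = 2329.92 kN


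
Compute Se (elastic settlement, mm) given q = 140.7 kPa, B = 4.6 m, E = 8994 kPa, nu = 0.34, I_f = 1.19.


Result: 75.735 mm

Derivation:
Using Se = q * B * (1 - nu^2) * I_f / E
1 - nu^2 = 1 - 0.34^2 = 0.8844
Se = 140.7 * 4.6 * 0.8844 * 1.19 / 8994
Se = 0.075735 m
Convert to mm: Se = 0.075735 * 1000 = 75.735 mm


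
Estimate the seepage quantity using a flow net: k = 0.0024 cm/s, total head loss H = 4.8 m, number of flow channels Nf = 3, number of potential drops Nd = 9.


Convert k to m/s for unit consistency with H:
k = 0.0024 cm/s = 0.0024 / 100 m/s = 2.4e-05 m/s
Using q = k * H * Nf / Nd
Nf / Nd = 3 / 9 = 0.3333
q = 2.4e-05 * 4.8 * 0.3333
q = 3.84e-05 m^3/s per m


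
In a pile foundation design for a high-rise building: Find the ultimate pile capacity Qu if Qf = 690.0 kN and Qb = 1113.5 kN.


Result: 1803.5 kN

Derivation:
Using Qu = Qf + Qb
Qu = 690.0 + 1113.5
Qu = 1803.5 kN


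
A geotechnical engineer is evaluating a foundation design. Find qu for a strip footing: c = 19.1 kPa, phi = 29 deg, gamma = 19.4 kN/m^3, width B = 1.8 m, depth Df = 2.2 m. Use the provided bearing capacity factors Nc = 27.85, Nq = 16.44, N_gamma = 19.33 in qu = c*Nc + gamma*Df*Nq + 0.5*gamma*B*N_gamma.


Compute qu = c*Nc + gamma*Df*Nq + 0.5*gamma*B*N_gamma
Term 1: 19.1 * 27.85 = 531.935
Term 2: 19.4 * 2.2 * 16.44 = 701.6592
Term 3: 0.5 * 19.4 * 1.8 * 19.33 = 337.5018
qu = 531.935 + 701.6592 + 337.5018
qu = 1571.1 kPa


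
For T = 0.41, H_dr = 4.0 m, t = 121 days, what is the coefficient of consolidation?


Using cv = T * H_dr^2 / t
H_dr^2 = 4.0^2 = 16.0
cv = 0.41 * 16.0 / 121
cv = 0.05421 m^2/day


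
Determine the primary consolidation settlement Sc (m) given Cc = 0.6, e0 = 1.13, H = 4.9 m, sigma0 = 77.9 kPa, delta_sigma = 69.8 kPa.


Result: 0.3835 m

Derivation:
Using Sc = Cc * H / (1 + e0) * log10((sigma0 + delta_sigma) / sigma0)
Stress ratio = (77.9 + 69.8) / 77.9 = 1.89602
log10(1.89602) = 0.277843
Cc * H / (1 + e0) = 0.6 * 4.9 / (1 + 1.13) = 1.38028
Sc = 1.38028 * 0.277843
Sc = 0.3835 m


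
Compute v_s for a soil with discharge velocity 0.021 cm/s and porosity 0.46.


Using v_s = v_d / n
v_s = 0.021 / 0.46
v_s = 0.04565 cm/s


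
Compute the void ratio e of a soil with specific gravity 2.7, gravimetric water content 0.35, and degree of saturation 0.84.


Result: 1.125

Derivation:
Using the relation e = Gs * w / S
e = 2.7 * 0.35 / 0.84
e = 1.125


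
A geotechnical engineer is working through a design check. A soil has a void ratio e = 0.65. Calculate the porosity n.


Result: 0.3939

Derivation:
Using the relation n = e / (1 + e)
n = 0.65 / (1 + 0.65)
n = 0.65 / 1.65
n = 0.3939


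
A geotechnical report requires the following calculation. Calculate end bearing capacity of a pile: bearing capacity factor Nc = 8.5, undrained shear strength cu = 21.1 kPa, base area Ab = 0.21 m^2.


Using Qb = Nc * cu * Ab
Qb = 8.5 * 21.1 * 0.21
Qb = 37.66 kN


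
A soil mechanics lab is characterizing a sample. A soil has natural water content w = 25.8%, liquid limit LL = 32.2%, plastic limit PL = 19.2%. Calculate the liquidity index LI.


First compute the plasticity index:
PI = LL - PL = 32.2 - 19.2 = 13.0
Then compute the liquidity index:
LI = (w - PL) / PI
LI = (25.8 - 19.2) / 13.0
LI = 0.508


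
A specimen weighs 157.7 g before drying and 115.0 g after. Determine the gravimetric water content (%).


Using w = (m_wet - m_dry) / m_dry * 100
m_wet - m_dry = 157.7 - 115.0 = 42.7 g
w = 42.7 / 115.0 * 100
w = 37.13 %


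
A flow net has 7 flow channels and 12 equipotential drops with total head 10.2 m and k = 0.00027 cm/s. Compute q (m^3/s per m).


Convert k to m/s for unit consistency with H:
k = 0.00027 cm/s = 0.00027 / 100 m/s = 2.7e-06 m/s
Using q = k * H * Nf / Nd
Nf / Nd = 7 / 12 = 0.5833
q = 2.7e-06 * 10.2 * 0.5833
q = 1.606e-05 m^3/s per m


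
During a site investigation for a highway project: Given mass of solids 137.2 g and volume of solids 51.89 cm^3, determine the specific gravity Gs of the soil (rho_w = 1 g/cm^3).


Using Gs = m_s / (V_s * rho_w)
Since rho_w = 1 g/cm^3:
Gs = 137.2 / 51.89
Gs = 2.644


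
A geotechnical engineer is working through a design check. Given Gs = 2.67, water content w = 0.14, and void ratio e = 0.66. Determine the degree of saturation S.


Using S = Gs * w / e
S = 2.67 * 0.14 / 0.66
S = 0.5664


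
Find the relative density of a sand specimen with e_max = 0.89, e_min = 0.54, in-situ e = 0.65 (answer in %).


Using Dr = (e_max - e) / (e_max - e_min) * 100
e_max - e = 0.89 - 0.65 = 0.24
e_max - e_min = 0.89 - 0.54 = 0.35
Dr = 0.24 / 0.35 * 100
Dr = 68.57 %


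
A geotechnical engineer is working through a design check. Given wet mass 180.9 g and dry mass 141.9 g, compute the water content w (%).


Result: 27.48 %

Derivation:
Using w = (m_wet - m_dry) / m_dry * 100
m_wet - m_dry = 180.9 - 141.9 = 39.0 g
w = 39.0 / 141.9 * 100
w = 27.48 %


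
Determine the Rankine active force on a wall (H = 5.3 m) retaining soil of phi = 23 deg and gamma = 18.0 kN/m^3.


Compute active earth pressure coefficient:
Ka = tan^2(45 - phi/2) = tan^2(33.5) = 0.438092
Compute active force:
Pa = 0.5 * Ka * gamma * H^2
Pa = 0.5 * 0.438092 * 18.0 * 5.3^2
Pa = 110.75 kN/m


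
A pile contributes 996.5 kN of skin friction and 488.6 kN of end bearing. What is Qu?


Using Qu = Qf + Qb
Qu = 996.5 + 488.6
Qu = 1485.1 kN


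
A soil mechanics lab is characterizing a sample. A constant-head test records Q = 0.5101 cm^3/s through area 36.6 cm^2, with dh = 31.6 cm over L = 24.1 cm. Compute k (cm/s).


Result: 0.010629 cm/s

Derivation:
Compute hydraulic gradient:
i = dh / L = 31.6 / 24.1 = 1.3112
Then apply Darcy's law:
k = Q / (A * i)
k = 0.5101 / (36.6 * 1.3112)
k = 0.5101 / 47.99
k = 0.010629 cm/s


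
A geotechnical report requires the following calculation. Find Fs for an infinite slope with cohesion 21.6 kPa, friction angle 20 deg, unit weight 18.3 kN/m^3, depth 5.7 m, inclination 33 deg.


Result: 1.014

Derivation:
Using Fs = c / (gamma*H*sin(beta)*cos(beta)) + tan(phi)/tan(beta)
Cohesion contribution = 21.6 / (18.3*5.7*sin(33)*cos(33))
Cohesion contribution = 0.453344
Friction contribution = tan(20)/tan(33) = 0.560465
Fs = 0.453344 + 0.560465
Fs = 1.014


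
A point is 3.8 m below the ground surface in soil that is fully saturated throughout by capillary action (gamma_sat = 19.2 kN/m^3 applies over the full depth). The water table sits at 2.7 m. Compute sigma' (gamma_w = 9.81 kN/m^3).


Total stress = gamma_sat * depth
sigma = 19.2 * 3.8 = 72.96 kPa
Pore water pressure u = gamma_w * (depth - d_wt)
u = 9.81 * (3.8 - 2.7) = 10.791 kPa
Effective stress = sigma - u
sigma' = 72.96 - 10.791 = 62.17 kPa


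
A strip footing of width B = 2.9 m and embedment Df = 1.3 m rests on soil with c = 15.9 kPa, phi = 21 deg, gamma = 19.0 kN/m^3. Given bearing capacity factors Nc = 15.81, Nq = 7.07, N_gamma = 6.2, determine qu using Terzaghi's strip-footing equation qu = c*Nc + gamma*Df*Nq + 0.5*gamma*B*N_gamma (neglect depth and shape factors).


Compute qu = c*Nc + gamma*Df*Nq + 0.5*gamma*B*N_gamma
Term 1: 15.9 * 15.81 = 251.379
Term 2: 19.0 * 1.3 * 7.07 = 174.629
Term 3: 0.5 * 19.0 * 2.9 * 6.2 = 170.81
qu = 251.379 + 174.629 + 170.81
qu = 596.82 kPa


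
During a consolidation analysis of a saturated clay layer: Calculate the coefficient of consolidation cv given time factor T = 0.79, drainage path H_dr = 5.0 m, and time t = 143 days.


Result: 0.13811 m^2/day

Derivation:
Using cv = T * H_dr^2 / t
H_dr^2 = 5.0^2 = 25.0
cv = 0.79 * 25.0 / 143
cv = 0.13811 m^2/day


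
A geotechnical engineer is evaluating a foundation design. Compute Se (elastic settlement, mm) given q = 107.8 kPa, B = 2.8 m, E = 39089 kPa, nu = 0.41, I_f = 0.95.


Using Se = q * B * (1 - nu^2) * I_f / E
1 - nu^2 = 1 - 0.41^2 = 0.8319
Se = 107.8 * 2.8 * 0.8319 * 0.95 / 39089
Se = 0.006103 m
Convert to mm: Se = 0.006103 * 1000 = 6.103 mm


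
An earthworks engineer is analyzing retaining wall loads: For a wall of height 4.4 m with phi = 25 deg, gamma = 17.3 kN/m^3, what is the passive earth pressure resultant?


Compute passive earth pressure coefficient:
Kp = tan^2(45 + phi/2) = tan^2(57.5) = 2.463913
Compute passive force:
Pp = 0.5 * Kp * gamma * H^2
Pp = 0.5 * 2.463913 * 17.3 * 4.4^2
Pp = 412.62 kN/m


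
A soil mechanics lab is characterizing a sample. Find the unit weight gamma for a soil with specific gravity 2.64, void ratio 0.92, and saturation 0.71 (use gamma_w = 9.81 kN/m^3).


Using gamma = gamma_w * (Gs + S*e) / (1 + e)
Numerator: Gs + S*e = 2.64 + 0.71*0.92 = 3.2932
Denominator: 1 + e = 1 + 0.92 = 1.92
gamma = 9.81 * 3.2932 / 1.92
gamma = 16.826 kN/m^3


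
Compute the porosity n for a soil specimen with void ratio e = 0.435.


Using the relation n = e / (1 + e)
n = 0.435 / (1 + 0.435)
n = 0.435 / 1.435
n = 0.3031


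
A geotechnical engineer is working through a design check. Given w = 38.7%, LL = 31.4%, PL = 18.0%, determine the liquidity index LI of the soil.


First compute the plasticity index:
PI = LL - PL = 31.4 - 18.0 = 13.4
Then compute the liquidity index:
LI = (w - PL) / PI
LI = (38.7 - 18.0) / 13.4
LI = 1.545


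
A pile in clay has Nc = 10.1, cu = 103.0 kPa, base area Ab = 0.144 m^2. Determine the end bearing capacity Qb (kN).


Using Qb = Nc * cu * Ab
Qb = 10.1 * 103.0 * 0.144
Qb = 149.8 kN


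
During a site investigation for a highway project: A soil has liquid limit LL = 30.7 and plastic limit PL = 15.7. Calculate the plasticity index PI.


Using PI = LL - PL
PI = 30.7 - 15.7
PI = 15.0


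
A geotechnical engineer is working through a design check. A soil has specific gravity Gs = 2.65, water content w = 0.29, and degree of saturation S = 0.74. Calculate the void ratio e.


Using the relation e = Gs * w / S
e = 2.65 * 0.29 / 0.74
e = 1.0385


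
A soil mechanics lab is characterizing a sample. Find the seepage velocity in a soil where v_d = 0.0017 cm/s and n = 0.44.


Using v_s = v_d / n
v_s = 0.0017 / 0.44
v_s = 0.00386 cm/s


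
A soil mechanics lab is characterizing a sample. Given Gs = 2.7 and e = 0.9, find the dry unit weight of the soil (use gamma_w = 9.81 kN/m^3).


Using gamma_d = Gs * gamma_w / (1 + e)
gamma_d = 2.7 * 9.81 / (1 + 0.9)
gamma_d = 2.7 * 9.81 / 1.9
gamma_d = 13.941 kN/m^3


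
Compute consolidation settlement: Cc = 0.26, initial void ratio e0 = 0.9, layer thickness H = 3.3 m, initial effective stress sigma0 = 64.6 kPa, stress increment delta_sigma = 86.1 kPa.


Result: 0.1661 m

Derivation:
Using Sc = Cc * H / (1 + e0) * log10((sigma0 + delta_sigma) / sigma0)
Stress ratio = (64.6 + 86.1) / 64.6 = 2.33282
log10(2.33282) = 0.367881
Cc * H / (1 + e0) = 0.26 * 3.3 / (1 + 0.9) = 0.451579
Sc = 0.451579 * 0.367881
Sc = 0.1661 m


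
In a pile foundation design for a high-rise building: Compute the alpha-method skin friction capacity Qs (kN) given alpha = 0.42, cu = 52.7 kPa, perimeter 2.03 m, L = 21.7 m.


Using Qs = alpha * cu * perimeter * L
Qs = 0.42 * 52.7 * 2.03 * 21.7
Qs = 975.02 kN


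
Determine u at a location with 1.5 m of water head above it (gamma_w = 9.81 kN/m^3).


Result: 14.71 kPa

Derivation:
Using u = gamma_w * h_w
u = 9.81 * 1.5
u = 14.71 kPa


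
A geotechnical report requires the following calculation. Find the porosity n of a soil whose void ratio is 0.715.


Result: 0.4169

Derivation:
Using the relation n = e / (1 + e)
n = 0.715 / (1 + 0.715)
n = 0.715 / 1.715
n = 0.4169


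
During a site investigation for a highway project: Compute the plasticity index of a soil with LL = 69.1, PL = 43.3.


Result: 25.8

Derivation:
Using PI = LL - PL
PI = 69.1 - 43.3
PI = 25.8


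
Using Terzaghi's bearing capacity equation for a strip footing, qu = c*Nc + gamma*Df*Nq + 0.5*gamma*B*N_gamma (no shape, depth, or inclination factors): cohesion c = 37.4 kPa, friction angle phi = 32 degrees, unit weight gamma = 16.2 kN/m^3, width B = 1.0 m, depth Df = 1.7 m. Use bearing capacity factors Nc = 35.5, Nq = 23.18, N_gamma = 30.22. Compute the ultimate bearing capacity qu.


Compute qu = c*Nc + gamma*Df*Nq + 0.5*gamma*B*N_gamma
Term 1: 37.4 * 35.5 = 1327.7
Term 2: 16.2 * 1.7 * 23.18 = 638.3772
Term 3: 0.5 * 16.2 * 1.0 * 30.22 = 244.782
qu = 1327.7 + 638.3772 + 244.782
qu = 2210.86 kPa


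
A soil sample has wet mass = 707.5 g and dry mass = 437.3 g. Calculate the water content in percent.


Using w = (m_wet - m_dry) / m_dry * 100
m_wet - m_dry = 707.5 - 437.3 = 270.2 g
w = 270.2 / 437.3 * 100
w = 61.79 %


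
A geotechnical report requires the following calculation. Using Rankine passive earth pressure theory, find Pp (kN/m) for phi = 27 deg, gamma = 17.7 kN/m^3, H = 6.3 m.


Result: 935.37 kN/m

Derivation:
Compute passive earth pressure coefficient:
Kp = tan^2(45 + phi/2) = tan^2(58.5) = 2.66294
Compute passive force:
Pp = 0.5 * Kp * gamma * H^2
Pp = 0.5 * 2.66294 * 17.7 * 6.3^2
Pp = 935.37 kN/m


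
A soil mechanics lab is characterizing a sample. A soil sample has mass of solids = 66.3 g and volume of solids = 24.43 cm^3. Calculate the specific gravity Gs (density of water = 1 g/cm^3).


Using Gs = m_s / (V_s * rho_w)
Since rho_w = 1 g/cm^3:
Gs = 66.3 / 24.43
Gs = 2.714


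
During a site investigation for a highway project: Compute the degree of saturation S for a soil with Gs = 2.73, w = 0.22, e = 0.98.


Using S = Gs * w / e
S = 2.73 * 0.22 / 0.98
S = 0.6129


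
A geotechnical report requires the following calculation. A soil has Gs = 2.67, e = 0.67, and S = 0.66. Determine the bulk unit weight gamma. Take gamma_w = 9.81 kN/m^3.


Using gamma = gamma_w * (Gs + S*e) / (1 + e)
Numerator: Gs + S*e = 2.67 + 0.66*0.67 = 3.1122
Denominator: 1 + e = 1 + 0.67 = 1.67
gamma = 9.81 * 3.1122 / 1.67
gamma = 18.282 kN/m^3


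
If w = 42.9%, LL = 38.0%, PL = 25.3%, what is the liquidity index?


First compute the plasticity index:
PI = LL - PL = 38.0 - 25.3 = 12.7
Then compute the liquidity index:
LI = (w - PL) / PI
LI = (42.9 - 25.3) / 12.7
LI = 1.386


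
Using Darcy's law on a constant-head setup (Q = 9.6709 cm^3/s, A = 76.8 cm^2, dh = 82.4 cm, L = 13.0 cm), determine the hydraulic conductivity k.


Result: 0.019867 cm/s

Derivation:
Compute hydraulic gradient:
i = dh / L = 82.4 / 13.0 = 6.33846
Then apply Darcy's law:
k = Q / (A * i)
k = 9.6709 / (76.8 * 6.33846)
k = 9.6709 / 486.794
k = 0.019867 cm/s


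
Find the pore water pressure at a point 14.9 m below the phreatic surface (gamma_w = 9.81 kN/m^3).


Result: 146.17 kPa

Derivation:
Using u = gamma_w * h_w
u = 9.81 * 14.9
u = 146.17 kPa


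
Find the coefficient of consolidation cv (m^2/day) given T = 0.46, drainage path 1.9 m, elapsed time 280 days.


Result: 0.00593 m^2/day

Derivation:
Using cv = T * H_dr^2 / t
H_dr^2 = 1.9^2 = 3.61
cv = 0.46 * 3.61 / 280
cv = 0.00593 m^2/day


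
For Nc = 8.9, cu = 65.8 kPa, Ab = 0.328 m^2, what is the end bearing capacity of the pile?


Using Qb = Nc * cu * Ab
Qb = 8.9 * 65.8 * 0.328
Qb = 192.08 kN


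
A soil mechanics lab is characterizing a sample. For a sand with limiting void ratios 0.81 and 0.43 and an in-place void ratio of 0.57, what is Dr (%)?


Using Dr = (e_max - e) / (e_max - e_min) * 100
e_max - e = 0.81 - 0.57 = 0.24
e_max - e_min = 0.81 - 0.43 = 0.38
Dr = 0.24 / 0.38 * 100
Dr = 63.16 %


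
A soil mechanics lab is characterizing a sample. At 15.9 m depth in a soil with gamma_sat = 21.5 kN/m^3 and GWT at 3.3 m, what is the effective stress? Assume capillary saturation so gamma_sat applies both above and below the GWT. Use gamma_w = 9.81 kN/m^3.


Total stress = gamma_sat * depth
sigma = 21.5 * 15.9 = 341.85 kPa
Pore water pressure u = gamma_w * (depth - d_wt)
u = 9.81 * (15.9 - 3.3) = 123.606 kPa
Effective stress = sigma - u
sigma' = 341.85 - 123.606 = 218.24 kPa


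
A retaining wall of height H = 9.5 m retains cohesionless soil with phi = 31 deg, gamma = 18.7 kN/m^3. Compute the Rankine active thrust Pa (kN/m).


Compute active earth pressure coefficient:
Ka = tan^2(45 - phi/2) = tan^2(29.5) = 0.320099
Compute active force:
Pa = 0.5 * Ka * gamma * H^2
Pa = 0.5 * 0.320099 * 18.7 * 9.5^2
Pa = 270.11 kN/m


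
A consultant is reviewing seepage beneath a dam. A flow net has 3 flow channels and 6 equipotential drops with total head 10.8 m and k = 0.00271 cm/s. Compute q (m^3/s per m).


Convert k to m/s for unit consistency with H:
k = 0.00271 cm/s = 0.00271 / 100 m/s = 2.71e-05 m/s
Using q = k * H * Nf / Nd
Nf / Nd = 3 / 6 = 0.5
q = 2.71e-05 * 10.8 * 0.5
q = 0.0001463 m^3/s per m


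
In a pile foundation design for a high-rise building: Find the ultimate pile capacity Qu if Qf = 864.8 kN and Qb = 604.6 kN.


Result: 1469.4 kN

Derivation:
Using Qu = Qf + Qb
Qu = 864.8 + 604.6
Qu = 1469.4 kN


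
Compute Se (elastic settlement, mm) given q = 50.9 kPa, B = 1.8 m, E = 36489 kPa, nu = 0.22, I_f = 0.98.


Using Se = q * B * (1 - nu^2) * I_f / E
1 - nu^2 = 1 - 0.22^2 = 0.9516
Se = 50.9 * 1.8 * 0.9516 * 0.98 / 36489
Se = 0.002342 m
Convert to mm: Se = 0.002342 * 1000 = 2.342 mm


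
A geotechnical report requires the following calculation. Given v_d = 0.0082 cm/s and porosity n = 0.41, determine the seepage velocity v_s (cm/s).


Using v_s = v_d / n
v_s = 0.0082 / 0.41
v_s = 0.02 cm/s


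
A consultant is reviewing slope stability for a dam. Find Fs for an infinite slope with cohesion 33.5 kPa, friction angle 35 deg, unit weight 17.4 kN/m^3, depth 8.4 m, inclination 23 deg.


Using Fs = c / (gamma*H*sin(beta)*cos(beta)) + tan(phi)/tan(beta)
Cohesion contribution = 33.5 / (17.4*8.4*sin(23)*cos(23))
Cohesion contribution = 0.637253
Friction contribution = tan(35)/tan(23) = 1.64959
Fs = 0.637253 + 1.64959
Fs = 2.287


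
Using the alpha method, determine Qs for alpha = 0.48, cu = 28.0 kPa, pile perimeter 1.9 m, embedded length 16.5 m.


Using Qs = alpha * cu * perimeter * L
Qs = 0.48 * 28.0 * 1.9 * 16.5
Qs = 421.34 kN


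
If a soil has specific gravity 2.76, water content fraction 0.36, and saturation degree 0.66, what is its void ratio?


Using the relation e = Gs * w / S
e = 2.76 * 0.36 / 0.66
e = 1.5055


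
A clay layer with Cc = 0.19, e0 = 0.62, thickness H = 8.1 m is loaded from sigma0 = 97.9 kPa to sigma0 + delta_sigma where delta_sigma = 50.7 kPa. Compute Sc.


Using Sc = Cc * H / (1 + e0) * log10((sigma0 + delta_sigma) / sigma0)
Stress ratio = (97.9 + 50.7) / 97.9 = 1.51788
log10(1.51788) = 0.181236
Cc * H / (1 + e0) = 0.19 * 8.1 / (1 + 0.62) = 0.95
Sc = 0.95 * 0.181236
Sc = 0.1722 m


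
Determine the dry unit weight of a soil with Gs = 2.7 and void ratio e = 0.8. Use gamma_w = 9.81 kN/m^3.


Using gamma_d = Gs * gamma_w / (1 + e)
gamma_d = 2.7 * 9.81 / (1 + 0.8)
gamma_d = 2.7 * 9.81 / 1.8
gamma_d = 14.715 kN/m^3


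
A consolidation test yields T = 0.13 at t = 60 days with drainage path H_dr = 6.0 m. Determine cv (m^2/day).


Using cv = T * H_dr^2 / t
H_dr^2 = 6.0^2 = 36.0
cv = 0.13 * 36.0 / 60
cv = 0.078 m^2/day


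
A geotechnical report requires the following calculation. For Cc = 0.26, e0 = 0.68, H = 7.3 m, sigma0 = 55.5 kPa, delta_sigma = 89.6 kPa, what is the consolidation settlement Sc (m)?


Using Sc = Cc * H / (1 + e0) * log10((sigma0 + delta_sigma) / sigma0)
Stress ratio = (55.5 + 89.6) / 55.5 = 2.61441
log10(2.61441) = 0.417374
Cc * H / (1 + e0) = 0.26 * 7.3 / (1 + 0.68) = 1.12976
Sc = 1.12976 * 0.417374
Sc = 0.4715 m


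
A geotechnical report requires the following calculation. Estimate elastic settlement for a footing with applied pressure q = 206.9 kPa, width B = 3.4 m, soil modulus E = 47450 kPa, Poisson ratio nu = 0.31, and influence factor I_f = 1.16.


Result: 15.545 mm

Derivation:
Using Se = q * B * (1 - nu^2) * I_f / E
1 - nu^2 = 1 - 0.31^2 = 0.9039
Se = 206.9 * 3.4 * 0.9039 * 1.16 / 47450
Se = 0.015545 m
Convert to mm: Se = 0.015545 * 1000 = 15.545 mm


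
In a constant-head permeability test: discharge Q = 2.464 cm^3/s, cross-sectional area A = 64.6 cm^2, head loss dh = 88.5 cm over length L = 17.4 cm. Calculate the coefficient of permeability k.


Compute hydraulic gradient:
i = dh / L = 88.5 / 17.4 = 5.08621
Then apply Darcy's law:
k = Q / (A * i)
k = 2.464 / (64.6 * 5.08621)
k = 2.464 / 328.569
k = 0.007499 cm/s


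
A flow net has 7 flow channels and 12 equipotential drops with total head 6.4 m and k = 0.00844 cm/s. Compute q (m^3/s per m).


Convert k to m/s for unit consistency with H:
k = 0.00844 cm/s = 0.00844 / 100 m/s = 8.44e-05 m/s
Using q = k * H * Nf / Nd
Nf / Nd = 7 / 12 = 0.5833
q = 8.44e-05 * 6.4 * 0.5833
q = 0.0003151 m^3/s per m


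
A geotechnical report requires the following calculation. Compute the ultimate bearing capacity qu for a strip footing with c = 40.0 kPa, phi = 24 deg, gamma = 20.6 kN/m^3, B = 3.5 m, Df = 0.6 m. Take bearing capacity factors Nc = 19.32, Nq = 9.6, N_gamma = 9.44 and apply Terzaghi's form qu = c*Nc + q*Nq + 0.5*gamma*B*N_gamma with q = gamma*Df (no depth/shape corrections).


Result: 1231.77 kPa

Derivation:
Compute qu = c*Nc + gamma*Df*Nq + 0.5*gamma*B*N_gamma
Term 1: 40.0 * 19.32 = 772.8
Term 2: 20.6 * 0.6 * 9.6 = 118.656
Term 3: 0.5 * 20.6 * 3.5 * 9.44 = 340.312
qu = 772.8 + 118.656 + 340.312
qu = 1231.77 kPa


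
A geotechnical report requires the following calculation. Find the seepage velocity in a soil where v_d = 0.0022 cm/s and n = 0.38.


Using v_s = v_d / n
v_s = 0.0022 / 0.38
v_s = 0.00579 cm/s


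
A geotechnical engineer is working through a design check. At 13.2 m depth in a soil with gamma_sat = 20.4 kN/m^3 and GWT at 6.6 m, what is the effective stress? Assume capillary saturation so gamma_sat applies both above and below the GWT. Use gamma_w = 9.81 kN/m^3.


Total stress = gamma_sat * depth
sigma = 20.4 * 13.2 = 269.28 kPa
Pore water pressure u = gamma_w * (depth - d_wt)
u = 9.81 * (13.2 - 6.6) = 64.746 kPa
Effective stress = sigma - u
sigma' = 269.28 - 64.746 = 204.53 kPa


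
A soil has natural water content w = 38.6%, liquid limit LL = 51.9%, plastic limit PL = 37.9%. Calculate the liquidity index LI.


Result: 0.05

Derivation:
First compute the plasticity index:
PI = LL - PL = 51.9 - 37.9 = 14.0
Then compute the liquidity index:
LI = (w - PL) / PI
LI = (38.6 - 37.9) / 14.0
LI = 0.05


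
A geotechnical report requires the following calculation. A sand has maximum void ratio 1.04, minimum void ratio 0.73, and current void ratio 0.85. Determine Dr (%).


Result: 61.29 %

Derivation:
Using Dr = (e_max - e) / (e_max - e_min) * 100
e_max - e = 1.04 - 0.85 = 0.19
e_max - e_min = 1.04 - 0.73 = 0.31
Dr = 0.19 / 0.31 * 100
Dr = 61.29 %


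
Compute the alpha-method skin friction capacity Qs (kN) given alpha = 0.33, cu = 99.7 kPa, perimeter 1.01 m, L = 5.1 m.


Result: 169.47 kN

Derivation:
Using Qs = alpha * cu * perimeter * L
Qs = 0.33 * 99.7 * 1.01 * 5.1
Qs = 169.47 kN


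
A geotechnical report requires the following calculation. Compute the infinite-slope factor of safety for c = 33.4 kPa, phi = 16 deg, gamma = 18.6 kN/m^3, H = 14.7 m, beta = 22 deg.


Result: 1.061

Derivation:
Using Fs = c / (gamma*H*sin(beta)*cos(beta)) + tan(phi)/tan(beta)
Cohesion contribution = 33.4 / (18.6*14.7*sin(22)*cos(22))
Cohesion contribution = 0.351702
Friction contribution = tan(16)/tan(22) = 0.70972
Fs = 0.351702 + 0.70972
Fs = 1.061


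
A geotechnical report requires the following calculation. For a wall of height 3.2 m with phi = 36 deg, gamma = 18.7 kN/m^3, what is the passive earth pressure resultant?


Compute passive earth pressure coefficient:
Kp = tan^2(45 + phi/2) = tan^2(63.0) = 3.85184
Compute passive force:
Pp = 0.5 * Kp * gamma * H^2
Pp = 0.5 * 3.85184 * 18.7 * 3.2^2
Pp = 368.79 kN/m


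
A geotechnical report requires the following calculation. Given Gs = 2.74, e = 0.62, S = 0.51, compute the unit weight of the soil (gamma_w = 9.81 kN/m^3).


Using gamma = gamma_w * (Gs + S*e) / (1 + e)
Numerator: Gs + S*e = 2.74 + 0.51*0.62 = 3.0562
Denominator: 1 + e = 1 + 0.62 = 1.62
gamma = 9.81 * 3.0562 / 1.62
gamma = 18.507 kN/m^3


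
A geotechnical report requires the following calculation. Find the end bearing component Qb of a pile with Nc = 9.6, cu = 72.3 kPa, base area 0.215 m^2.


Result: 149.23 kN

Derivation:
Using Qb = Nc * cu * Ab
Qb = 9.6 * 72.3 * 0.215
Qb = 149.23 kN


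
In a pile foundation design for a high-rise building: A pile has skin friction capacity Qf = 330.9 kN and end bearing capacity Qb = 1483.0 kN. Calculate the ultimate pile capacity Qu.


Using Qu = Qf + Qb
Qu = 330.9 + 1483.0
Qu = 1813.9 kN


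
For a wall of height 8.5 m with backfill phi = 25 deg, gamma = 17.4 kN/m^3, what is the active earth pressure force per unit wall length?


Result: 255.11 kN/m

Derivation:
Compute active earth pressure coefficient:
Ka = tan^2(45 - phi/2) = tan^2(32.5) = 0.405859
Compute active force:
Pa = 0.5 * Ka * gamma * H^2
Pa = 0.5 * 0.405859 * 17.4 * 8.5^2
Pa = 255.11 kN/m


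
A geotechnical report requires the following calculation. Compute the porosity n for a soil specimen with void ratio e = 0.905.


Using the relation n = e / (1 + e)
n = 0.905 / (1 + 0.905)
n = 0.905 / 1.905
n = 0.4751


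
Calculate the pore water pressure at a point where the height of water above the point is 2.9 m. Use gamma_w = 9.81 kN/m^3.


Result: 28.45 kPa

Derivation:
Using u = gamma_w * h_w
u = 9.81 * 2.9
u = 28.45 kPa


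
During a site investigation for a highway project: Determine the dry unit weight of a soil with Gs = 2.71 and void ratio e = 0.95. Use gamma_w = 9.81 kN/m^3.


Using gamma_d = Gs * gamma_w / (1 + e)
gamma_d = 2.71 * 9.81 / (1 + 0.95)
gamma_d = 2.71 * 9.81 / 1.95
gamma_d = 13.633 kN/m^3


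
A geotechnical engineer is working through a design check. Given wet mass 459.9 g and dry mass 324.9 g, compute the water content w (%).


Using w = (m_wet - m_dry) / m_dry * 100
m_wet - m_dry = 459.9 - 324.9 = 135.0 g
w = 135.0 / 324.9 * 100
w = 41.55 %


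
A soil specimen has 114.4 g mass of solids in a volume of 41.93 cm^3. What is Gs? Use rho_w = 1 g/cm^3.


Using Gs = m_s / (V_s * rho_w)
Since rho_w = 1 g/cm^3:
Gs = 114.4 / 41.93
Gs = 2.728


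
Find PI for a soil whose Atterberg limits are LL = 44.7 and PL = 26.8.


Using PI = LL - PL
PI = 44.7 - 26.8
PI = 17.9


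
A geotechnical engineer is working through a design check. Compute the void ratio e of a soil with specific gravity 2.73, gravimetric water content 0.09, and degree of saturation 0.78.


Result: 0.315

Derivation:
Using the relation e = Gs * w / S
e = 2.73 * 0.09 / 0.78
e = 0.315


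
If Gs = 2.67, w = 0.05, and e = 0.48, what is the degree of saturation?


Using S = Gs * w / e
S = 2.67 * 0.05 / 0.48
S = 0.2781


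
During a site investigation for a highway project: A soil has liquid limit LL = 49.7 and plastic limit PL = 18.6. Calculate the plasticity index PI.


Using PI = LL - PL
PI = 49.7 - 18.6
PI = 31.1


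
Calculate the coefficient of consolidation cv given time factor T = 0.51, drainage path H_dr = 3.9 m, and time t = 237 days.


Result: 0.03273 m^2/day

Derivation:
Using cv = T * H_dr^2 / t
H_dr^2 = 3.9^2 = 15.21
cv = 0.51 * 15.21 / 237
cv = 0.03273 m^2/day


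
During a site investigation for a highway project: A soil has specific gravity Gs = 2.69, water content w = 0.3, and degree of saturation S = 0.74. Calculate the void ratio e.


Result: 1.0905

Derivation:
Using the relation e = Gs * w / S
e = 2.69 * 0.3 / 0.74
e = 1.0905


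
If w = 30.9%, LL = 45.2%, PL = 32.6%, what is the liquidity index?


First compute the plasticity index:
PI = LL - PL = 45.2 - 32.6 = 12.6
Then compute the liquidity index:
LI = (w - PL) / PI
LI = (30.9 - 32.6) / 12.6
LI = -0.135


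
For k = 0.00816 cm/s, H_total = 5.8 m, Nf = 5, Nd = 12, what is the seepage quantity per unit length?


Result: 0.0001972 m^3/s per m

Derivation:
Convert k to m/s for unit consistency with H:
k = 0.00816 cm/s = 0.00816 / 100 m/s = 8.16e-05 m/s
Using q = k * H * Nf / Nd
Nf / Nd = 5 / 12 = 0.4167
q = 8.16e-05 * 5.8 * 0.4167
q = 0.0001972 m^3/s per m


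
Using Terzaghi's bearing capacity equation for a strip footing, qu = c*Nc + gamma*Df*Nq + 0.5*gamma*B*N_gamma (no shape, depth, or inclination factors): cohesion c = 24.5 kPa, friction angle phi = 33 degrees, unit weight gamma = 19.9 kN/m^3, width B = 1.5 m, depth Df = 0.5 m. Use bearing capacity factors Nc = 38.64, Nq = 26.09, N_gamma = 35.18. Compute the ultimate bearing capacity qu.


Compute qu = c*Nc + gamma*Df*Nq + 0.5*gamma*B*N_gamma
Term 1: 24.5 * 38.64 = 946.68
Term 2: 19.9 * 0.5 * 26.09 = 259.5955
Term 3: 0.5 * 19.9 * 1.5 * 35.18 = 525.0615
qu = 946.68 + 259.5955 + 525.0615
qu = 1731.34 kPa


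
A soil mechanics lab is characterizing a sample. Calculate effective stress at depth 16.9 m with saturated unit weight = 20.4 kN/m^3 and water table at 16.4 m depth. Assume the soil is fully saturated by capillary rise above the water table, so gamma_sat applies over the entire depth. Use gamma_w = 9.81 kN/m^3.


Result: 339.86 kPa

Derivation:
Total stress = gamma_sat * depth
sigma = 20.4 * 16.9 = 344.76 kPa
Pore water pressure u = gamma_w * (depth - d_wt)
u = 9.81 * (16.9 - 16.4) = 4.905 kPa
Effective stress = sigma - u
sigma' = 344.76 - 4.905 = 339.86 kPa


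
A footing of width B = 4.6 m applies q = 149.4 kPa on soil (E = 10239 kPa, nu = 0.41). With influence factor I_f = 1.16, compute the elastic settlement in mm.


Using Se = q * B * (1 - nu^2) * I_f / E
1 - nu^2 = 1 - 0.41^2 = 0.8319
Se = 149.4 * 4.6 * 0.8319 * 1.16 / 10239
Se = 0.064771 m
Convert to mm: Se = 0.064771 * 1000 = 64.771 mm


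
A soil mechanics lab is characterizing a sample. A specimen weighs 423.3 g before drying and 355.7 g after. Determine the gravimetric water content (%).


Using w = (m_wet - m_dry) / m_dry * 100
m_wet - m_dry = 423.3 - 355.7 = 67.6 g
w = 67.6 / 355.7 * 100
w = 19.0 %


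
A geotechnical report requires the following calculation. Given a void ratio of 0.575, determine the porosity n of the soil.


Using the relation n = e / (1 + e)
n = 0.575 / (1 + 0.575)
n = 0.575 / 1.575
n = 0.3651


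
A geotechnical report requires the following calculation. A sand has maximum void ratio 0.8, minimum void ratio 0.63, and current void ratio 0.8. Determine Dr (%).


Using Dr = (e_max - e) / (e_max - e_min) * 100
e_max - e = 0.8 - 0.8 = 0.0
e_max - e_min = 0.8 - 0.63 = 0.17
Dr = 0.0 / 0.17 * 100
Dr = 0.0 %


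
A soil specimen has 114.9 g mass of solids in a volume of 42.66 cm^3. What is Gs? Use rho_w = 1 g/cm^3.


Using Gs = m_s / (V_s * rho_w)
Since rho_w = 1 g/cm^3:
Gs = 114.9 / 42.66
Gs = 2.693


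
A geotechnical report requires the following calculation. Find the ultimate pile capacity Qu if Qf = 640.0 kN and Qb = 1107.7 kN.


Result: 1747.7 kN

Derivation:
Using Qu = Qf + Qb
Qu = 640.0 + 1107.7
Qu = 1747.7 kN


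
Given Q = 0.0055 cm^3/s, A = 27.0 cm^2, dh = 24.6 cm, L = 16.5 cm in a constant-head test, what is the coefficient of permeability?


Compute hydraulic gradient:
i = dh / L = 24.6 / 16.5 = 1.49091
Then apply Darcy's law:
k = Q / (A * i)
k = 0.0055 / (27.0 * 1.49091)
k = 0.0055 / 40.2545
k = 0.000137 cm/s


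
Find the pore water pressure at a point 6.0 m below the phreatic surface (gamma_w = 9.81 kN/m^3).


Using u = gamma_w * h_w
u = 9.81 * 6.0
u = 58.86 kPa


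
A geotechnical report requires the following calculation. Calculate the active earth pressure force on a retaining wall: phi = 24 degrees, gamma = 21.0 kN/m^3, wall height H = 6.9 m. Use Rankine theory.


Compute active earth pressure coefficient:
Ka = tan^2(45 - phi/2) = tan^2(33.0) = 0.42173
Compute active force:
Pa = 0.5 * Ka * gamma * H^2
Pa = 0.5 * 0.42173 * 21.0 * 6.9^2
Pa = 210.83 kN/m


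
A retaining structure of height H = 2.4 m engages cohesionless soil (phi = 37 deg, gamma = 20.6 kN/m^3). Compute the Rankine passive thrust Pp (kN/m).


Compute passive earth pressure coefficient:
Kp = tan^2(45 + phi/2) = tan^2(63.5) = 4.022791
Compute passive force:
Pp = 0.5 * Kp * gamma * H^2
Pp = 0.5 * 4.022791 * 20.6 * 2.4^2
Pp = 238.66 kN/m
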